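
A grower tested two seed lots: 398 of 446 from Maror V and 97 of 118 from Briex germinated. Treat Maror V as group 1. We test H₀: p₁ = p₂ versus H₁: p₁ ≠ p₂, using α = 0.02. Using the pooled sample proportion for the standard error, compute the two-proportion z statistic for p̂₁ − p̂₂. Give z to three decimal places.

z = 2.074

p̂₁ = 398/446 ≈ 0.89238, p̂₂ = 97/118 ≈ 0.82203.
Pooled p̂ = (398+97)/(446+118) = 495/564 = 0.87766.
SE = √(0.107373 × 0.0107167) = 0.03392.
z = (0.89238 − 0.82203)/0.03392 = 0.07035/0.03392 = 2.074.
Two-sided p-value ≈ 2·Φ(−2.074) = 0.0381. With α = 0.02, fail to reject H₀.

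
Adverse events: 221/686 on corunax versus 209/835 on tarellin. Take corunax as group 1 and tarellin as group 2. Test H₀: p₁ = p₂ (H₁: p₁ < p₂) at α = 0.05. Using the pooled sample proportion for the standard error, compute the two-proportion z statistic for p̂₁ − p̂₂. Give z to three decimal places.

z = 3.097

p̂₁ = 221/686 = 0.32216, p̂₂ = 209/835 = 0.25030.
Pooled p̂ = (221+209)/(686+835) = 430/1521 = 0.28271.
SE = √(p̂(1−p̂)(1/n₁+1/n₂)) = √(0.28271·0.71729·0.00265533) = √(0.00053846) = 0.02320.
z = (0.32216 − 0.25030)/0.02320 = 0.07186/0.02320 = 3.097.
p-value = P(Z < 3.097) ≈ 0.9990. With α = 0.05, fail to reject H₀.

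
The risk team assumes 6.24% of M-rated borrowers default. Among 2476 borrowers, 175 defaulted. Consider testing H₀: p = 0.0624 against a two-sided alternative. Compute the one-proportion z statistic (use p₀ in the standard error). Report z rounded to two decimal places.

p̂ = 175/2476 = 0.07068.
SE = √(p₀(1−p₀)/n) = √(0.058506/2476) = 0.00486.
z = (0.07068 − 0.0624)/0.00486 = 0.00828/0.00486 = 1.70.
p-value = 2·P(Z > 1.703) ≈ 0.0886.

z = 1.70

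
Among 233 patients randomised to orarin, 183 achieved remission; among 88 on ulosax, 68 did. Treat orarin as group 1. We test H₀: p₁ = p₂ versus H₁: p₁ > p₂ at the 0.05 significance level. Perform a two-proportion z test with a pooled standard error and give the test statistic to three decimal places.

z = 0.245

p̂₁ = 183/233 ≈ 0.78541, p̂₂ = 68/88 ≈ 0.77273.
Pooled p̂ = (183+68)/(233+88) = 251/321 = 0.78193.
SE = √(0.170515 × 0.0156555) = 0.05167.
z = (0.78541 − 0.77273)/0.05167 = 0.01268/0.05167 = 0.245.
p-value = P(Z > 0.245) ≈ 0.4031. With α = 0.05, fail to reject H₀.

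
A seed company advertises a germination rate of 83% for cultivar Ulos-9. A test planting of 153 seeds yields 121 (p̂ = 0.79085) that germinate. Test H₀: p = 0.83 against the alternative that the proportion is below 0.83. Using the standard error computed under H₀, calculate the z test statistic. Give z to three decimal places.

z = -1.289

p̂ = 121/153 ≈ 0.79085.
Standard error under H₀: √(0.83×0.17/153) = 0.03037.
z = (0.79085 − 0.83)/0.03037 = -0.03915/0.03037 = -1.289.
p-value = P(Z < -1.289) ≈ 0.0987.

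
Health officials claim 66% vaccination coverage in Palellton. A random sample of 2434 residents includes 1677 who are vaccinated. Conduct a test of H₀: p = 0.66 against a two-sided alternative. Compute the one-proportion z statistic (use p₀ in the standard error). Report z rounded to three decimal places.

p̂ = 1677/2434 = 0.688989.
SE = √(p₀(1−p₀)/n) = √(0.2244/2434) = 0.009602.
z = (0.688989 − 0.66)/0.009602 = 0.028989/0.009602 = 3.019.

z = 3.019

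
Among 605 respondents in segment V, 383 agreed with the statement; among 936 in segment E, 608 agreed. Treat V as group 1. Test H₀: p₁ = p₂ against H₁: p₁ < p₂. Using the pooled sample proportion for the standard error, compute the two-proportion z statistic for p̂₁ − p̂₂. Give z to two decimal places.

z = -0.66

p̂₁ = 383/605 ≈ 0.6331, p̂₂ = 608/936 ≈ 0.6496.
Pooled p̂ = (383+608)/(605+936) = 991/1541 = 0.6431.
SE = √(0.229526 × 0.00272127) = 0.0250.
z = (0.6331 − 0.6496)/0.0250 = -0.0165/0.0250 = -0.66.
p-value = P(Z < -0.661) ≈ 0.2544.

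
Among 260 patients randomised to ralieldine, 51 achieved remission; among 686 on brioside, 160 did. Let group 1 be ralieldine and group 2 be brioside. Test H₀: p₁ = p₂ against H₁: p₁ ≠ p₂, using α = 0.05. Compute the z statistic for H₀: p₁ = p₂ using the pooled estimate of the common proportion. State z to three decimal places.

p̂₁ = 51/260 = 0.19615, p̂₂ = 160/686 = 0.23324.
Pooled p̂ = (51+160)/(260+686) = 211/946 = 0.22304.
SE = √(0.173296 × 0.00530388) = 0.03032.
z = (0.19615 − 0.23324)/0.03032 = -0.03709/0.03032 = -1.223.
p-value = 2·P(Z > 1.223) ≈ 0.2213; since p > α = 0.05, fail to reject H₀.

z = -1.223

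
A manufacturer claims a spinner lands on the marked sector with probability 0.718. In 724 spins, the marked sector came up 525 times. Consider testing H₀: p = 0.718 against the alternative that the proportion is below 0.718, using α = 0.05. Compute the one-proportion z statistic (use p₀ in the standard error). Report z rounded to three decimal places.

p̂ = 525/724 = 0.72514.
SE = √(p₀(1−p₀)/n) = √(0.20248/724) = 0.01672.
z = (0.72514 − 0.718)/0.01672 = 0.00714/0.01672 = 0.427.
p-value = P(Z < 0.427) ≈ 0.6653; since p > α = 0.05, fail to reject H₀.

z = 0.427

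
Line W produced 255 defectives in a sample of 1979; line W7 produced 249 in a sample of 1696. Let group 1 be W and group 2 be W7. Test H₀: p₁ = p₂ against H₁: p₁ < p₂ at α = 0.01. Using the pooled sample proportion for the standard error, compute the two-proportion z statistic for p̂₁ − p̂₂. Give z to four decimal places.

p̂₁ = 255/1979 = 0.128853, p̂₂ = 249/1696 = 0.146816.
Pooled p̂ = (255+249)/(1979+1696) = 504/3675 = 0.137143.
SE = √(p̂(1−p̂)(1/n₁+1/n₂)) = √(0.137143·0.862857·0.00109493) = √(0.000129568) = 0.011383.
z = (0.128853 − 0.146816)/0.011383 = -0.017963/0.011383 = -1.5781.
p-value = P(Z < -1.578) ≈ 0.0573, so at α = 0.01 we fail to reject H₀.

z = -1.5781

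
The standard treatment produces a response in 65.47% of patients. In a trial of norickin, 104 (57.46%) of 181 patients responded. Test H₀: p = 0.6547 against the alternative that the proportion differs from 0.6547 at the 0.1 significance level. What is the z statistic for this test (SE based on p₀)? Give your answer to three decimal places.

z = -2.267

p̂ = 104/181 ≈ 0.57459.
Under H₀, SE = √(0.6547·0.3453/181) = √(0.00124899) = 0.03534.
z = (0.57459 − 0.6547)/0.03534 = -0.08011/0.03534 = -2.267.
p-value = 2·P(Z > 2.267) ≈ 0.0234; since p < α = 0.1, reject H₀.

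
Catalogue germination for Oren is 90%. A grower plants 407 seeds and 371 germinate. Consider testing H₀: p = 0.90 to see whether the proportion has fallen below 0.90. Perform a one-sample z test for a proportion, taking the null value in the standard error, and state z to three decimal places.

p̂ = 371/407 = 0.91155.
SE = √(p₀(1−p₀)/n) = √(0.09/407) = 0.01487.
z = (0.91155 − 0.9)/0.01487 = 0.01155/0.01487 = 0.777.
p-value = P(Z < 0.777) ≈ 0.7813.

z = 0.777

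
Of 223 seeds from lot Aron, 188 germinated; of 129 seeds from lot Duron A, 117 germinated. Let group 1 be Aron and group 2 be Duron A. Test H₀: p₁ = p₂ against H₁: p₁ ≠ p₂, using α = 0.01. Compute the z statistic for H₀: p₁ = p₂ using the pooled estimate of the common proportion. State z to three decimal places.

z = -1.699

p̂₁ = 188/223 = 0.84305, p̂₂ = 117/129 = 0.90698.
Pooled p̂ = (188+117)/(223+129) = 305/352 = 0.86648.
SE = √(p̂(1−p̂)(1/n₁+1/n₂)) = √(0.86648·0.13352·0.0122362) = √(0.00141566) = 0.03763.
z = (0.84305 − 0.90698)/0.03763 = -0.06393/0.03763 = -1.699.
p-value = 2·P(Z > 1.699) ≈ 0.0893, so at α = 0.01 we fail to reject H₀.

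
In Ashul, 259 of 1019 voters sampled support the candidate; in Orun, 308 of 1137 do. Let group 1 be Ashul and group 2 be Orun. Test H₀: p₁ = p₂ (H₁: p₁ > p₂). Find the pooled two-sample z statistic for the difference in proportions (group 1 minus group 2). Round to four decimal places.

z = -0.8803

p̂₁ = 259/1019 = 0.2541708, p̂₂ = 308/1137 = 0.2708883.
Pooled p̂ = (259+308)/(1019+1137) = 567/2156 = 0.2629870.
SE = √(0.193825 × 0.00186086) = 0.0189916.
z = (0.2541708 − 0.2708883)/0.0189916 = -0.0167175/0.0189916 = -0.8803.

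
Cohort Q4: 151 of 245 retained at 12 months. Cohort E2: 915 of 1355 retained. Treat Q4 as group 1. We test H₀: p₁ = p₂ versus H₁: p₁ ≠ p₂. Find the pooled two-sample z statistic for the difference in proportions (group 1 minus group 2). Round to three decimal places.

p̂₁ = 151/245 = 0.61633, p̂₂ = 915/1355 = 0.67528.
Pooled p̂ = (151+915)/(245+1355) = 1066/1600 = 0.66625.
SE = √(p̂(1−p̂)(1/n₁+1/n₂)) = √(0.66625·0.33375·0.00481964) = √(0.0010717) = 0.03274.
z = (0.61633 − 0.67528)/0.03274 = -0.05895/0.03274 = -1.801.

z = -1.801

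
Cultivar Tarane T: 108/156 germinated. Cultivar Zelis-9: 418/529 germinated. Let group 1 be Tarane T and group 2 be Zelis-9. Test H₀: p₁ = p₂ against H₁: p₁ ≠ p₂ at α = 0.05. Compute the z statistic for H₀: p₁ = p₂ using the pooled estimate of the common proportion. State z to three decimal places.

z = -2.544

p̂₁ = 108/156 = 0.69231, p̂₂ = 418/529 = 0.79017.
Pooled p̂ = (108+418)/(156+529) = 526/685 = 0.76788.
SE = √(0.178239 × 0.00830062) = 0.03846.
z = (0.69231 − 0.79017)/0.03846 = -0.09786/0.03846 = -2.544.
p-value = 2·P(Z > 2.544) ≈ 0.0110; since p < α = 0.05, reject H₀.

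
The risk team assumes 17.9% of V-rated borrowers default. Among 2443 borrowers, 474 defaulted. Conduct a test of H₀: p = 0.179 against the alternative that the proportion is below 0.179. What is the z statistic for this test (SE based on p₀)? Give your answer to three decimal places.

p̂ = 474/2443 ≈ 0.194024.
Standard error under H₀: √(0.179×0.821/2443) = 0.007756.
z = (0.194024 − 0.179)/0.007756 = 0.015024/0.007756 = 1.937.
p-value = P(Z < 1.937) ≈ 0.9736.

z = 1.937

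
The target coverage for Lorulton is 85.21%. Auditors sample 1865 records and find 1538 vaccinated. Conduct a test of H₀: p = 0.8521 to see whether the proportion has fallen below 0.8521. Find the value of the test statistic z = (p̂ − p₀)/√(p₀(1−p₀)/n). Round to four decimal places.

z = -3.3375

p̂ = 1538/1865 = 0.8246649.
SE = √(p₀(1−p₀)/n) = √(0.12603/1865) = 0.0082203.
z = (0.8246649 − 0.8521)/0.0082203 = -0.0274351/0.0082203 = -3.3375.
p-value = P(Z < -3.337) ≈ 0.0004.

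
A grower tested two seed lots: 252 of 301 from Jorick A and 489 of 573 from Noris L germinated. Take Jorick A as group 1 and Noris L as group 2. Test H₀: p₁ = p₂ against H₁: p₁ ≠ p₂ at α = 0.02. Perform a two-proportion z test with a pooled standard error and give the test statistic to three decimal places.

z = -0.633

p̂₁ = 252/301 ≈ 0.83721, p̂₂ = 489/573 ≈ 0.85340.
Pooled p̂ = (252+489)/(301+573) = 741/874 = 0.84783.
SE = √(p̂(1−p̂)(1/n₁+1/n₂)) = √(0.84783·0.15217·0.00506746) = √(0.000653789) = 0.02557.
z = (0.83721 − 0.85340)/0.02557 = -0.01619/0.02557 = -0.633.
Two-sided p-value ≈ 2·Φ(−0.633) = 0.5265. With α = 0.02, fail to reject H₀.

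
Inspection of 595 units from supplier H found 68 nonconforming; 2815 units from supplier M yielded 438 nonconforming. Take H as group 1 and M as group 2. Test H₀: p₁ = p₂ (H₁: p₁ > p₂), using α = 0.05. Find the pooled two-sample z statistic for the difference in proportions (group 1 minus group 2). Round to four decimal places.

z = -2.5754

p̂₁ = 68/595 = 0.114286, p̂₂ = 438/2815 = 0.155595.
Pooled p̂ = (68+438)/(595+2815) = 506/3410 = 0.148387.
SE = √(p̂(1−p̂)(1/n₁+1/n₂)) = √(0.148387·0.851613·0.00203591) = √(0.000257275) = 0.016040.
z = (0.114286 − 0.155595)/0.016040 = -0.041309/0.016040 = -2.5754.
p-value = P(Z > -2.575) ≈ 0.9950. With α = 0.05, fail to reject H₀.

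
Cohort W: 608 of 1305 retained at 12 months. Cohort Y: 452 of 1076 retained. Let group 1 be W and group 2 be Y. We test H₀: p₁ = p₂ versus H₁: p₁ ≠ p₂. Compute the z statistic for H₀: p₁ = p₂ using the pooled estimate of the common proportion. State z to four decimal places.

p̂₁ = 608/1305 ≈ 0.465900, p̂₂ = 452/1076 ≈ 0.420074.
Pooled p̂ = (608+452)/(1305+1076) = 1060/2381 = 0.445191.
SE = √(0.246996 × 0.00169565) = 0.020465.
z = (0.465900 − 0.420074)/0.020465 = 0.045826/0.020465 = 2.2392.
Two-sided p-value ≈ 2·Φ(−2.239) = 0.0251.

z = 2.2392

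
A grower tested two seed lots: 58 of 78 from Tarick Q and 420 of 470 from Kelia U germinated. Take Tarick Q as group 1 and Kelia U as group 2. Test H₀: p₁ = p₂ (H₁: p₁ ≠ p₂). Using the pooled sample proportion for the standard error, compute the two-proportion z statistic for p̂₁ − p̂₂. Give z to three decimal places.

p̂₁ = 58/78 = 0.74359, p̂₂ = 420/470 = 0.89362.
Pooled p̂ = (58+420)/(78+470) = 478/548 = 0.87226.
SE = √(0.11142 × 0.0149482) = 0.04081.
z = (0.74359 − 0.89362)/0.04081 = -0.15003/0.04081 = -3.676.

z = -3.676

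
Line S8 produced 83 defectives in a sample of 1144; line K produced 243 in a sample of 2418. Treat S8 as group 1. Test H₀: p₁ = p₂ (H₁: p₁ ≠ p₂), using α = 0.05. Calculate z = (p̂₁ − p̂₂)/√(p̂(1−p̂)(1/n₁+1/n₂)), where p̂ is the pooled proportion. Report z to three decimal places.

z = -2.701

p̂₁ = 83/1144 = 0.072552, p̂₂ = 243/2418 = 0.100496.
Pooled p̂ = (83+243)/(1144+2418) = 326/3562 = 0.091522.
SE = √(p̂(1−p̂)(1/n₁+1/n₂)) = √(0.091522·0.908478·0.00128769) = √(0.000107066) = 0.010347.
z = (0.072552 − 0.100496)/0.010347 = -0.027944/0.010347 = -2.701.
p-value = 2·P(Z > 2.701) ≈ 0.0069; since p < α = 0.05, reject H₀.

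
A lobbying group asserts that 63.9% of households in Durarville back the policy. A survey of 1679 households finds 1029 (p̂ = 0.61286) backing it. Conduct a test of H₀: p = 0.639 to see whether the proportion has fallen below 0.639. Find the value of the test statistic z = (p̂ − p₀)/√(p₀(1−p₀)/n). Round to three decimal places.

z = -2.230

p̂ = 1029/1679 = 0.61286.
SE = √(p₀(1−p₀)/n) = √(0.23068/1679) = 0.01172.
z = (0.61286 − 0.639)/0.01172 = -0.02614/0.01172 = -2.230.
p-value = P(Z < -2.230) ≈ 0.0129.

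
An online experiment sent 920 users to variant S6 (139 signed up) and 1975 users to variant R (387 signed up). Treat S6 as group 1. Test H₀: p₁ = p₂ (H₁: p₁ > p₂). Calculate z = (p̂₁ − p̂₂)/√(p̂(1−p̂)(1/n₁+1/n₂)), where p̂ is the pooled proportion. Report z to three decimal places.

z = -2.915

p̂₁ = 139/920 ≈ 0.15109, p̂₂ = 387/1975 ≈ 0.19595.
Pooled p̂ = (139+387)/(920+1975) = 526/2895 = 0.18169.
SE = √(p̂(1−p̂)(1/n₁+1/n₂)) = √(0.18169·0.81831·0.00159329) = √(0.00023689) = 0.01539.
z = (0.15109 − 0.19595)/0.01539 = -0.04486/0.01539 = -2.915.
p-value = P(Z > -2.915) ≈ 0.9982.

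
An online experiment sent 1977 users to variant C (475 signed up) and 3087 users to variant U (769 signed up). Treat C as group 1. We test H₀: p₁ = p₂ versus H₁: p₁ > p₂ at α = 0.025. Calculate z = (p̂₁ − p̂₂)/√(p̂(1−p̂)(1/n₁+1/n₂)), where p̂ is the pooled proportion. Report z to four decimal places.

p̂₁ = 475/1977 = 0.240263, p̂₂ = 769/3087 = 0.249109.
Pooled p̂ = (475+769)/(1977+3087) = 1244/5064 = 0.245656.
SE = √(p̂(1−p̂)(1/n₁+1/n₂)) = √(0.245656·0.754344·0.000829756) = √(0.000153761) = 0.012400.
z = (0.240263 − 0.249109)/0.012400 = -0.008846/0.012400 = -0.7134.
p-value = P(Z > -0.713) ≈ 0.7622. With α = 0.025, fail to reject H₀.

z = -0.7134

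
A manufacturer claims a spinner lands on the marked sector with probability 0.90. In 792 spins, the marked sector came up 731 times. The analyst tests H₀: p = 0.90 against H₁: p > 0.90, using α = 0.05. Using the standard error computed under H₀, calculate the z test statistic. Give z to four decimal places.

p̂ = 731/792 ≈ 0.922980.
Standard error under H₀: √(0.9×0.1/792) = 0.010660.
z = (0.922980 − 0.9)/0.010660 = 0.022980/0.010660 = 2.1557.
p-value = P(Z > 2.156) ≈ 0.0156, so at α = 0.05 we reject H₀.

z = 2.1557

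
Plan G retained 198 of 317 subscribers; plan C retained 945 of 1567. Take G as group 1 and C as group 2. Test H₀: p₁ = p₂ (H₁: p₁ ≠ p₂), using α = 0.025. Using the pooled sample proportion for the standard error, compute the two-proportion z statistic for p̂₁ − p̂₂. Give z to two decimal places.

p̂₁ = 198/317 = 0.62461, p̂₂ = 945/1567 = 0.60306.
Pooled p̂ = (198+945)/(317+1567) = 1143/1884 = 0.60669.
SE = √(p̂(1−p̂)(1/n₁+1/n₂)) = √(0.60669·0.39331·0.00379274) = √(0.000905014) = 0.03008.
z = (0.62461 − 0.60306)/0.03008 = 0.02155/0.03008 = 0.72.
Two-sided p-value ≈ 2·Φ(−0.716) = 0.4739, so at α = 0.025 we fail to reject H₀.

z = 0.72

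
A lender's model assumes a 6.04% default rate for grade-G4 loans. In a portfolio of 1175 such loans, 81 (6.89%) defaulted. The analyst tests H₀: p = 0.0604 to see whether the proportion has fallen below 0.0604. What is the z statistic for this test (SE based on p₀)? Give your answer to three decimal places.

z = 1.228

p̂ = 81/1175 = 0.068936.
Standard error under H₀: √(0.0604×0.9396/1175) = 0.006950.
z = (0.068936 − 0.0604)/0.006950 = 0.008536/0.006950 = 1.228.
p-value = P(Z < 1.228) ≈ 0.8903.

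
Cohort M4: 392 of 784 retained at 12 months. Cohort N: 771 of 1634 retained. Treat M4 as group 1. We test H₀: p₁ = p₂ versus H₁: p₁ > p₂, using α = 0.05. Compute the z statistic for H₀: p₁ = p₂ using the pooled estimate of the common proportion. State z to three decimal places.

p̂₁ = 392/784 ≈ 0.50000, p̂₂ = 771/1634 ≈ 0.47185.
Pooled p̂ = (392+771)/(784+1634) = 1163/2418 = 0.48098.
SE = √(p̂(1−p̂)(1/n₁+1/n₂)) = √(0.48098·0.51902·0.00188751) = √(0.000471193) = 0.02171.
z = (0.50000 − 0.47185)/0.02171 = 0.02815/0.02171 = 1.297.
p-value = P(Z > 1.297) ≈ 0.0973, so at α = 0.05 we fail to reject H₀.

z = 1.297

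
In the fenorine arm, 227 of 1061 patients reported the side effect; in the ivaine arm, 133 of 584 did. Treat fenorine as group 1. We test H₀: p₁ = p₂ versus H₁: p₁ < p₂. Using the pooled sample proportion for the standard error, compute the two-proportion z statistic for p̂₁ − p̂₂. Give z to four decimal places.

p̂₁ = 227/1061 = 0.213949, p̂₂ = 133/584 = 0.227740.
Pooled p̂ = (227+133)/(1061+584) = 360/1645 = 0.218845.
SE = √(0.170952 × 0.00265484) = 0.021304.
z = (0.213949 − 0.227740)/0.021304 = -0.013791/0.021304 = -0.6473.
p-value = P(Z < -0.647) ≈ 0.2587.

z = -0.6473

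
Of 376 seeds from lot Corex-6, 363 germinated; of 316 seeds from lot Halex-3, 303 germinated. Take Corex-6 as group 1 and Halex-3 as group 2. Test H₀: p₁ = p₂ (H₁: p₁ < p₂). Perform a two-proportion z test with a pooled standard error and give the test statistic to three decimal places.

p̂₁ = 363/376 = 0.965426, p̂₂ = 303/316 = 0.958861.
Pooled p̂ = (363+303)/(376+316) = 666/692 = 0.962428.
SE = √(0.0361606 × 0.00582413) = 0.014512.
z = (0.965426 − 0.958861)/0.014512 = 0.006565/0.014512 = 0.452.
p-value = P(Z < 0.452) ≈ 0.6745.

z = 0.452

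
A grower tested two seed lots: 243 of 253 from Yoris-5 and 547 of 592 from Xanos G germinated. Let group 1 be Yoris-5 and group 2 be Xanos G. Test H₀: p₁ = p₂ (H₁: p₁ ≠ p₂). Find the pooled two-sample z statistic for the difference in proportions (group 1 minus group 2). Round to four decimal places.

p̂₁ = 243/253 = 0.9604743, p̂₂ = 547/592 = 0.9239865.
Pooled p̂ = (243+547)/(253+592) = 790/845 = 0.9349112.
SE = √(0.0608522 × 0.00564176) = 0.0185287.
z = (0.9604743 − 0.9239865)/0.0185287 = 0.0364878/0.0185287 = 1.9693.

z = 1.9693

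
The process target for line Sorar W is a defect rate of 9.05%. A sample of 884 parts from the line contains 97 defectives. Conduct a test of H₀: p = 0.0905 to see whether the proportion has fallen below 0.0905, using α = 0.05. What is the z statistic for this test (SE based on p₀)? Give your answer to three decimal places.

z = 1.993

p̂ = 97/884 = 0.10973.
Under H₀, SE = √(0.0905·0.9095/884) = √(9.31106e-05) = 0.00965.
z = (0.10973 − 0.0905)/0.00965 = 0.01923/0.00965 = 1.993.
p-value = P(Z < 1.993) ≈ 0.9769, so at α = 0.05 we fail to reject H₀.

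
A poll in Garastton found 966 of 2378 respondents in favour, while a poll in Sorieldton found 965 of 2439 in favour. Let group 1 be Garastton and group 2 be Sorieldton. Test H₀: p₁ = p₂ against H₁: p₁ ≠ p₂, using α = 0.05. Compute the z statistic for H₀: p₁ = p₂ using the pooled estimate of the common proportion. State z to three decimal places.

p̂₁ = 966/2378 ≈ 0.406224, p̂₂ = 965/2439 ≈ 0.395654.
Pooled p̂ = (966+965)/(2378+2439) = 1931/4817 = 0.400872.
SE = √(0.240174 × 0.000830526) = 0.014123.
z = (0.406224 − 0.395654)/0.014123 = 0.010570/0.014123 = 0.748.
Two-sided p-value ≈ 2·Φ(−0.748) = 0.4542; since p > α = 0.05, fail to reject H₀.

z = 0.748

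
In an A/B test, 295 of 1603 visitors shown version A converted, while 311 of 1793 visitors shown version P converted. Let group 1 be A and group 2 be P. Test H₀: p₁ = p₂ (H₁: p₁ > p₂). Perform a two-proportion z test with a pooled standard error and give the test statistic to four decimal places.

p̂₁ = 295/1603 = 0.184030, p̂₂ = 311/1793 = 0.173452.
Pooled p̂ = (295+311)/(1603+1793) = 606/3396 = 0.178445.
SE = √(0.146603 × 0.00118155) = 0.013161.
z = (0.184030 − 0.173452)/0.013161 = 0.010578/0.013161 = 0.8037.

z = 0.8037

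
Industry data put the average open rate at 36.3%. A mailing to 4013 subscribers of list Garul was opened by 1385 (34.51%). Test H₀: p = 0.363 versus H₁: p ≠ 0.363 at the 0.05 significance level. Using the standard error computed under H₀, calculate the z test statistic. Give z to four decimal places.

p̂ = 1385/4013 ≈ 0.345128.
Under H₀, SE = √(0.363·0.637/4013) = √(5.76205e-05) = 0.007591.
z = (0.345128 − 0.363)/0.007591 = -0.017872/0.007591 = -2.3544.
Two-sided p-value ≈ 2·Φ(−2.354) = 0.0186, so at α = 0.05 we reject H₀.

z = -2.3544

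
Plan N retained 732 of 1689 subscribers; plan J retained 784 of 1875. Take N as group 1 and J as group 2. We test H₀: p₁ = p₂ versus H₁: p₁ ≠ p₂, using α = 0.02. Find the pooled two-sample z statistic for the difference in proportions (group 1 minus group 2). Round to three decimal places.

p̂₁ = 732/1689 ≈ 0.43339, p̂₂ = 784/1875 ≈ 0.41813.
Pooled p̂ = (732+784)/(1689+1875) = 1516/3564 = 0.42536.
SE = √(0.24443 × 0.0011254) = 0.01659.
z = (0.43339 − 0.41813)/0.01659 = 0.01526/0.01659 = 0.920.
Two-sided p-value ≈ 2·Φ(−0.920) = 0.3576, so at α = 0.02 we fail to reject H₀.

z = 0.920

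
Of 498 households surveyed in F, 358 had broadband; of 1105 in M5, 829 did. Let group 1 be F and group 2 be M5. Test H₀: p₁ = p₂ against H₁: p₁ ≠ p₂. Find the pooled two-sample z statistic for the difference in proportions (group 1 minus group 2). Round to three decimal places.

z = -1.325

p̂₁ = 358/498 ≈ 0.71888, p̂₂ = 829/1105 ≈ 0.75023.
Pooled p̂ = (358+829)/(498+1105) = 1187/1603 = 0.74049.
SE = √(0.192166 × 0.00291301) = 0.02366.
z = (0.71888 − 0.75023)/0.02366 = -0.03135/0.02366 = -1.325.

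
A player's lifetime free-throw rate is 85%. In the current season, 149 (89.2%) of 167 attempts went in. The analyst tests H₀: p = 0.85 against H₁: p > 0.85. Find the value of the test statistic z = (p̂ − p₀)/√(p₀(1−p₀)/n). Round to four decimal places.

p̂ = 149/167 = 0.892216.
Under H₀, SE = √(0.85·0.15/167) = √(0.000763473) = 0.027631.
z = (0.892216 − 0.85)/0.027631 = 0.042216/0.027631 = 1.5278.

z = 1.5278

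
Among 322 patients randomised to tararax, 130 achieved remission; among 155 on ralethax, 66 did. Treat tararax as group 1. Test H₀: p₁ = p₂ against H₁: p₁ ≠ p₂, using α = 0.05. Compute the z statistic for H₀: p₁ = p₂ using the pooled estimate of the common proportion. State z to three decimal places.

z = -0.459

p̂₁ = 130/322 = 0.40373, p̂₂ = 66/155 = 0.42581.
Pooled p̂ = (130+66)/(322+155) = 196/477 = 0.41090.
SE = √(0.242061 × 0.0095572) = 0.04810.
z = (0.40373 − 0.42581)/0.04810 = -0.02208/0.04810 = -0.459.
p-value = 2·P(Z > 0.459) ≈ 0.6462. With α = 0.05, fail to reject H₀.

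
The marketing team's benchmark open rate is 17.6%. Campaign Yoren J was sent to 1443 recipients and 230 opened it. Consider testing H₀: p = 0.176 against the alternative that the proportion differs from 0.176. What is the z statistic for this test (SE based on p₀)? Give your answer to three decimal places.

p̂ = 230/1443 = 0.159390.
Standard error under H₀: √(0.176×0.824/1443) = 0.010025.
z = (0.159390 − 0.176)/0.010025 = -0.016610/0.010025 = -1.657.

z = -1.657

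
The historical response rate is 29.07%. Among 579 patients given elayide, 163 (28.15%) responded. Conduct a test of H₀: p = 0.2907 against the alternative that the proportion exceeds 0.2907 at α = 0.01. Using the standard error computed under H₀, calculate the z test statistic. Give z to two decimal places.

p̂ = 163/579 ≈ 0.2815.
SE = √(p₀(1−p₀)/n) = √(0.20619/579) = 0.0189.
z = (0.2815 − 0.2907)/0.0189 = -0.0092/0.0189 = -0.49.
p-value = P(Z > -0.486) ≈ 0.6867. With α = 0.01, fail to reject H₀.

z = -0.49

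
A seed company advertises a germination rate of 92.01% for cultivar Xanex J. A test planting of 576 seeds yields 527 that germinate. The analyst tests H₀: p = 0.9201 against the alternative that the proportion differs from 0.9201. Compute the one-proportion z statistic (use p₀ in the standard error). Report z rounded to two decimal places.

z = -0.46

p̂ = 527/576 = 0.9149.
SE = √(p₀(1−p₀)/n) = √(0.073516/576) = 0.0113.
z = (0.9149 − 0.9201)/0.0113 = -0.0052/0.0113 = -0.46.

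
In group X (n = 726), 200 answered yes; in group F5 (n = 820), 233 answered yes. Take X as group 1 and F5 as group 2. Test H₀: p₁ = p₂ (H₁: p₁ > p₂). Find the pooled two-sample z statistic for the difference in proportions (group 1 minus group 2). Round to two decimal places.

p̂₁ = 200/726 ≈ 0.2755, p̂₂ = 233/820 ≈ 0.2841.
Pooled p̂ = (200+233)/(726+820) = 433/1546 = 0.2801.
SE = √(p̂(1−p̂)(1/n₁+1/n₂)) = √(0.2801·0.7199·0.00259692) = √(0.000523628) = 0.0229.
z = (0.2755 − 0.2841)/0.0229 = -0.0086/0.0229 = -0.38.

z = -0.38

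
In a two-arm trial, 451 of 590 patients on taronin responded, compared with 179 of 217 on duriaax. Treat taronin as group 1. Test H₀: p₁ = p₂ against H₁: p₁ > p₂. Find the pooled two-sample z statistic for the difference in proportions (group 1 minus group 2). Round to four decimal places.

p̂₁ = 451/590 = 0.764407, p̂₂ = 179/217 = 0.824885.
Pooled p̂ = (451+179)/(590+217) = 630/807 = 0.780669.
SE = √(0.171225 × 0.00630321) = 0.032852.
z = (0.764407 − 0.824885)/0.032852 = -0.060478/0.032852 = -1.8409.

z = -1.8409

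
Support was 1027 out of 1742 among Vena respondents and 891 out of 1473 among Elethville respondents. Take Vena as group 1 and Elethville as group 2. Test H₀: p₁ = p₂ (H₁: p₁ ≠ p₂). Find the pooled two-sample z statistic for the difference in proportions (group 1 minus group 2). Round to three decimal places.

p̂₁ = 1027/1742 = 0.58955, p̂₂ = 891/1473 = 0.60489.
Pooled p̂ = (1027+891)/(1742+1473) = 1918/3215 = 0.59658.
SE = √(0.240673 × 0.00125294) = 0.01737.
z = (0.58955 − 0.60489)/0.01737 = -0.01534/0.01737 = -0.883.
Two-sided p-value ≈ 2·Φ(−0.883) = 0.3772.

z = -0.883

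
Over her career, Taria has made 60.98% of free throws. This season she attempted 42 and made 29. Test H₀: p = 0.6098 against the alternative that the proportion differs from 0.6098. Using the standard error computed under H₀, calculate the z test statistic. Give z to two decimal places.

p̂ = 29/42 = 0.6905.
SE = √(p₀(1−p₀)/n) = √(0.23794/42) = 0.0753.
z = (0.6905 − 0.6098)/0.0753 = 0.0807/0.0753 = 1.07.
p-value = 2·P(Z > 1.072) ≈ 0.2838.

z = 1.07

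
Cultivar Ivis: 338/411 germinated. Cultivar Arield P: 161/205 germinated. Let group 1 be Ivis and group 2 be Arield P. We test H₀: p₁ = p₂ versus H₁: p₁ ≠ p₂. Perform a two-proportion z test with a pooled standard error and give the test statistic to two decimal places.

z = 1.10

p̂₁ = 338/411 ≈ 0.8224, p̂₂ = 161/205 ≈ 0.7854.
Pooled p̂ = (338+161)/(411+205) = 499/616 = 0.8101.
SE = √(p̂(1−p̂)(1/n₁+1/n₂)) = √(0.8101·0.1899·0.00731114) = √(0.00112489) = 0.0335.
z = (0.8224 − 0.7854)/0.0335 = 0.0370/0.0335 = 1.10.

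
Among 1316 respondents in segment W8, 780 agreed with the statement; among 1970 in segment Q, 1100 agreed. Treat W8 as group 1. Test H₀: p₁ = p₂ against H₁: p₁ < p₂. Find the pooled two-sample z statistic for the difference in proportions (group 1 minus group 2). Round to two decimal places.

p̂₁ = 780/1316 = 0.5927, p̂₂ = 1100/1970 = 0.5584.
Pooled p̂ = (780+1100)/(1316+1970) = 1880/3286 = 0.5721.
SE = √(p̂(1−p̂)(1/n₁+1/n₂)) = √(0.5721·0.4279·0.00126749) = √(0.00031028) = 0.0176.
z = (0.5927 − 0.5584)/0.0176 = 0.0343/0.0176 = 1.95.

z = 1.95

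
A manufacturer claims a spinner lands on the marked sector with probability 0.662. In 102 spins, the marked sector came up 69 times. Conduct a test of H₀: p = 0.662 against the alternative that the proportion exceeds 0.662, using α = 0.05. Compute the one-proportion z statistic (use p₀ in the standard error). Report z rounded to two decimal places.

p̂ = 69/102 = 0.6765.
Under H₀, SE = √(0.662·0.338/102) = √(0.00219369) = 0.0468.
z = (0.6765 − 0.662)/0.0468 = 0.0145/0.0468 = 0.31.
p-value = P(Z > 0.309) ≈ 0.3787. With α = 0.05, fail to reject H₀.

z = 0.31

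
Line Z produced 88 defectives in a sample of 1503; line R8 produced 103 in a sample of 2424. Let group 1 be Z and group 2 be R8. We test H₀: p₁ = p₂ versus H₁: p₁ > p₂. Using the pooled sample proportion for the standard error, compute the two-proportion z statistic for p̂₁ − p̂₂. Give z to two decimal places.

z = 2.27

p̂₁ = 88/1503 = 0.05855, p̂₂ = 103/2424 = 0.04249.
Pooled p̂ = (88+103)/(1503+2424) = 191/3927 = 0.04864.
SE = √(0.046272 × 0.00107788) = 0.00706.
z = (0.05855 − 0.04249)/0.00706 = 0.01606/0.00706 = 2.27.
p-value = P(Z > 2.274) ≈ 0.0115.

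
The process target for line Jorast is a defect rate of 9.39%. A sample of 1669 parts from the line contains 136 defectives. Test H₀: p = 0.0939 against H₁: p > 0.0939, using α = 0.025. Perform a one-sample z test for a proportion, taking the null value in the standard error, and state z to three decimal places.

z = -1.739

p̂ = 136/1669 ≈ 0.081486.
SE = √(p₀(1−p₀)/n) = √(0.085083/1669) = 0.007140.
z = (0.081486 − 0.0939)/0.007140 = -0.012414/0.007140 = -1.739.
p-value = P(Z > -1.739) ≈ 0.9590. With α = 0.025, fail to reject H₀.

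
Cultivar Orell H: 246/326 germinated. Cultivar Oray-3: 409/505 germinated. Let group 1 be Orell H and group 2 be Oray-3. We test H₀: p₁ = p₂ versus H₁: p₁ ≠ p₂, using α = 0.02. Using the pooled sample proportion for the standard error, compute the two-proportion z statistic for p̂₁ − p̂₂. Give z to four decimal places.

z = -1.9050

p̂₁ = 246/326 = 0.7546012, p̂₂ = 409/505 = 0.8099010.
Pooled p̂ = (246+409)/(326+505) = 655/831 = 0.7882070.
SE = √(p̂(1−p̂)(1/n₁+1/n₂)) = √(0.7882070·0.2117930·0.00504768) = √(0.000842644) = 0.0290283.
z = (0.7546012 − 0.8099010)/0.0290283 = -0.0552998/0.0290283 = -1.9050.
p-value = 2·P(Z > 1.905) ≈ 0.0568; since p > α = 0.02, fail to reject H₀.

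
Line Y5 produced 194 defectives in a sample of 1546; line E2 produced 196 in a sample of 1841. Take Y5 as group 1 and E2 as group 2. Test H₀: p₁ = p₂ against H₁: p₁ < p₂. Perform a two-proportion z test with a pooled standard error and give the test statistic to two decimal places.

z = 1.73

p̂₁ = 194/1546 ≈ 0.1255, p̂₂ = 196/1841 ≈ 0.1065.
Pooled p̂ = (194+196)/(1546+1841) = 390/3387 = 0.1151.
SE = √(p̂(1−p̂)(1/n₁+1/n₂)) = √(0.1151·0.8849·0.00119001) = √(0.000121248) = 0.0110.
z = (0.1255 − 0.1065)/0.0110 = 0.0190/0.0110 = 1.73.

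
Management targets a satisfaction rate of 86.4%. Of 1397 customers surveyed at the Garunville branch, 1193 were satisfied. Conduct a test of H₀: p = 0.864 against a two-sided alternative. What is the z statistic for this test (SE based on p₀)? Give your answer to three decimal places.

z = -1.093

p̂ = 1193/1397 ≈ 0.853973.
Under H₀, SE = √(0.864·0.136/1397) = √(8.41117e-05) = 0.009171.
z = (0.853973 − 0.864)/0.009171 = -0.010027/0.009171 = -1.093.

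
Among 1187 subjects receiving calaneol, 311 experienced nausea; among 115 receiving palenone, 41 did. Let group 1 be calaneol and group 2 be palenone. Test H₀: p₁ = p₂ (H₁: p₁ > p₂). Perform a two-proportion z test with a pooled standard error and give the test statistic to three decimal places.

z = -2.179

p̂₁ = 311/1187 = 0.26201, p̂₂ = 41/115 = 0.35652.
Pooled p̂ = (311+41)/(1187+115) = 352/1302 = 0.27035.
SE = √(0.197262 × 0.00953811) = 0.04338.
z = (0.26201 − 0.35652)/0.04338 = -0.09451/0.04338 = -2.179.
p-value = P(Z > -2.179) ≈ 0.9853.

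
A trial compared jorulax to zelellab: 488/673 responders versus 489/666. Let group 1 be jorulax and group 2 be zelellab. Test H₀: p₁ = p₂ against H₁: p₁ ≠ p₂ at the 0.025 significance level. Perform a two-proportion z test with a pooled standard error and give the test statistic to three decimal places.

p̂₁ = 488/673 = 0.72511, p̂₂ = 489/666 = 0.73423.
Pooled p̂ = (488+489)/(673+666) = 977/1339 = 0.72965.
SE = √(0.197261 × 0.00298739) = 0.02428.
z = (0.72511 − 0.73423)/0.02428 = -0.00912/0.02428 = -0.376.
p-value = 2·P(Z > 0.376) ≈ 0.7071, so at α = 0.025 we fail to reject H₀.

z = -0.376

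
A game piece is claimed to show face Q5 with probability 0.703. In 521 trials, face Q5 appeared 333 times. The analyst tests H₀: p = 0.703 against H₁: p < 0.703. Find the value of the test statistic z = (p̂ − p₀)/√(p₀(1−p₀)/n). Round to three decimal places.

z = -3.189

p̂ = 333/521 = 0.63916.
SE = √(p₀(1−p₀)/n) = √(0.20879/521) = 0.02002.
z = (0.63916 − 0.703)/0.02002 = -0.06384/0.02002 = -3.189.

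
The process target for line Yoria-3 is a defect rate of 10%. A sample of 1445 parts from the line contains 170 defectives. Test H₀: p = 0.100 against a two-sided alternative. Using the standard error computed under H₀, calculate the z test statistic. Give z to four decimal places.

p̂ = 170/1445 ≈ 0.117647.
Standard error under H₀: √(0.1×0.9/1445) = 0.007892.
z = (0.117647 − 0.1)/0.007892 = 0.017647/0.007892 = 2.2361.
Two-sided p-value ≈ 2·Φ(−2.236) = 0.0253.

z = 2.2361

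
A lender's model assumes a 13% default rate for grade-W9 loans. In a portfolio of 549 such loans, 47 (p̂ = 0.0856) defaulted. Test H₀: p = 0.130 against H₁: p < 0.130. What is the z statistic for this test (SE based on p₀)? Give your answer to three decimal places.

z = -3.093

p̂ = 47/549 = 0.08561.
Standard error under H₀: √(0.13×0.87/549) = 0.01435.
z = (0.08561 − 0.13)/0.01435 = -0.04439/0.01435 = -3.093.
p-value = P(Z < -3.093) ≈ 0.0010.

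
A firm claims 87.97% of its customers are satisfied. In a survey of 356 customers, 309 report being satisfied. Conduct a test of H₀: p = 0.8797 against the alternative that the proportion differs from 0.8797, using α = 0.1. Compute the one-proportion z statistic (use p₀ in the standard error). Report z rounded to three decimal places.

p̂ = 309/356 = 0.86798.
Standard error under H₀: √(0.8797×0.1203/356) = 0.01724.
z = (0.86798 − 0.8797)/0.01724 = -0.01172/0.01724 = -0.680.
Two-sided p-value ≈ 2·Φ(−0.680) = 0.4966. With α = 0.1, fail to reject H₀.

z = -0.680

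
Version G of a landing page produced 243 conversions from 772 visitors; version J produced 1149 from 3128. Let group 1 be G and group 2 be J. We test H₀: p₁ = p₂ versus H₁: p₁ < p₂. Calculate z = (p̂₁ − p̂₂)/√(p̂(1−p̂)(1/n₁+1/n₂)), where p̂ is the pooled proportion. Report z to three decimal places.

z = -2.730

p̂₁ = 243/772 ≈ 0.31477, p̂₂ = 1149/3128 ≈ 0.36733.
Pooled p̂ = (243+1149)/(772+3128) = 1392/3900 = 0.35692.
SE = √(0.229529 × 0.00161503) = 0.01925.
z = (0.31477 − 0.36733)/0.01925 = -0.05256/0.01925 = -2.730.
p-value = P(Z < -2.730) ≈ 0.0032.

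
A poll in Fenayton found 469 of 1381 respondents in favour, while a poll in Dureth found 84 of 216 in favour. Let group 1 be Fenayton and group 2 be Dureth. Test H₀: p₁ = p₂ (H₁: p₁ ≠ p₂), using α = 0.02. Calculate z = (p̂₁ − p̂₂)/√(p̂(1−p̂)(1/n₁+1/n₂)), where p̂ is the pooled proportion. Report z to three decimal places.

p̂₁ = 469/1381 = 0.33961, p̂₂ = 84/216 = 0.38889.
Pooled p̂ = (469+84)/(1381+216) = 553/1597 = 0.34627.
SE = √(0.226368 × 0.00535374) = 0.03481.
z = (0.33961 − 0.38889)/0.03481 = -0.04928/0.03481 = -1.416.
Two-sided p-value ≈ 2·Φ(−1.416) = 0.1569; since p > α = 0.02, fail to reject H₀.

z = -1.416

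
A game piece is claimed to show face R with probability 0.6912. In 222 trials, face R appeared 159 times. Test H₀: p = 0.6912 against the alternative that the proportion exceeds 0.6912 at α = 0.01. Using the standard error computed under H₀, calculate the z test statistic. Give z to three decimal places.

p̂ = 159/222 = 0.71622.
SE = √(p₀(1−p₀)/n) = √(0.21344/222) = 0.03101.
z = (0.71622 − 0.6912)/0.03101 = 0.02502/0.03101 = 0.807.
p-value = P(Z > 0.807) ≈ 0.2099, so at α = 0.01 we fail to reject H₀.

z = 0.807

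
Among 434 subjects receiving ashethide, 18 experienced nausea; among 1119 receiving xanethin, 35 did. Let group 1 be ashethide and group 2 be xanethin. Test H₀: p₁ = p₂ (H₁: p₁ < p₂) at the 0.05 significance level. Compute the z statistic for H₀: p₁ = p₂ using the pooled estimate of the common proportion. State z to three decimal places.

p̂₁ = 18/434 ≈ 0.041475, p̂₂ = 35/1119 ≈ 0.031278.
Pooled p̂ = (18+35)/(434+1119) = 53/1553 = 0.034127.
SE = √(0.0329628 × 0.0031978) = 0.010267.
z = (0.041475 − 0.031278)/0.010267 = 0.010197/0.010267 = 0.993.
p-value = P(Z < 0.993) ≈ 0.8397; since p > α = 0.05, fail to reject H₀.

z = 0.993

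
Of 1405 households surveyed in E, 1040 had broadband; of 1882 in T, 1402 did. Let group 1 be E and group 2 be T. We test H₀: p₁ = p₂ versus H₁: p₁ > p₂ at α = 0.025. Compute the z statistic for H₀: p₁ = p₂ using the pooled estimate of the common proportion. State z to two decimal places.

p̂₁ = 1040/1405 ≈ 0.7402, p̂₂ = 1402/1882 ≈ 0.7450.
Pooled p̂ = (1040+1402)/(1405+1882) = 2442/3287 = 0.7429.
SE = √(0.190987 × 0.00124309) = 0.0154.
z = (0.7402 − 0.7450)/0.0154 = -0.0048/0.0154 = -0.31.
p-value = P(Z > -0.308) ≈ 0.6208. With α = 0.025, fail to reject H₀.

z = -0.31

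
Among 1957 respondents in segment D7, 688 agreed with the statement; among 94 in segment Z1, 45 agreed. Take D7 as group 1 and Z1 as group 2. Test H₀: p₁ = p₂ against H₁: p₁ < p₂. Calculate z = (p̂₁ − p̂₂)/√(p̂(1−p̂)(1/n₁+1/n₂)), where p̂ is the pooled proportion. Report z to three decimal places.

p̂₁ = 688/1957 = 0.35156, p̂₂ = 45/94 = 0.47872.
Pooled p̂ = (688+45)/(1957+94) = 733/2051 = 0.35739.
SE = √(0.229661 × 0.0111493) = 0.05060.
z = (0.35156 − 0.47872)/0.05060 = -0.12716/0.05060 = -2.513.

z = -2.513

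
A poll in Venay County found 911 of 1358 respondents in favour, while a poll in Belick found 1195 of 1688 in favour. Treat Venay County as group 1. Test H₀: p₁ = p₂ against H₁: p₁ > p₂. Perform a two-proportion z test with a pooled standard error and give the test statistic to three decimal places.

p̂₁ = 911/1358 = 0.67084, p̂₂ = 1195/1688 = 0.70794.
Pooled p̂ = (911+1195)/(1358+1688) = 2106/3046 = 0.69140.
SE = √(0.213367 × 0.00132879) = 0.01684.
z = (0.67084 − 0.70794)/0.01684 = -0.03710/0.01684 = -2.203.

z = -2.203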